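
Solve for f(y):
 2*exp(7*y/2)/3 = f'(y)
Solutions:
 f(y) = C1 + 4*exp(7*y/2)/21


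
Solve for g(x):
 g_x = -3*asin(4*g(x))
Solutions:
 Integral(1/asin(4*_y), (_y, g(x))) = C1 - 3*x


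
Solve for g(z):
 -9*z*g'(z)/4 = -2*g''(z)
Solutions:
 g(z) = C1 + C2*erfi(3*z/4)


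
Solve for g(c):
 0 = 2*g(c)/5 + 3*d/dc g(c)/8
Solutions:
 g(c) = C1*exp(-16*c/15)


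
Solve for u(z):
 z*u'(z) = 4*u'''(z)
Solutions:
 u(z) = C1 + Integral(C2*airyai(2^(1/3)*z/2) + C3*airybi(2^(1/3)*z/2), z)


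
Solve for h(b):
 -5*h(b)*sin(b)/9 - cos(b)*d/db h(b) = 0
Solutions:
 h(b) = C1*cos(b)^(5/9)


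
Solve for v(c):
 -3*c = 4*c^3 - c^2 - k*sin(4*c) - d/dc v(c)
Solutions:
 v(c) = C1 + c^4 - c^3/3 + 3*c^2/2 + k*cos(4*c)/4


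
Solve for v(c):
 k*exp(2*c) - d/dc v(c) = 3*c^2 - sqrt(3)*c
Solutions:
 v(c) = C1 - c^3 + sqrt(3)*c^2/2 + k*exp(2*c)/2


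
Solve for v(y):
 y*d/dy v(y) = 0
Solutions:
 v(y) = C1


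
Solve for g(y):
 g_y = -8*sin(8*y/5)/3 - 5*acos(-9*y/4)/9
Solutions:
 g(y) = C1 - 5*y*acos(-9*y/4)/9 - 5*sqrt(16 - 81*y^2)/81 + 5*cos(8*y/5)/3


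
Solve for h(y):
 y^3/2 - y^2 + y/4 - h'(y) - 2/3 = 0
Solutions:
 h(y) = C1 + y^4/8 - y^3/3 + y^2/8 - 2*y/3


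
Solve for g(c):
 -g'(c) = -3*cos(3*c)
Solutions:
 g(c) = C1 + sin(3*c)


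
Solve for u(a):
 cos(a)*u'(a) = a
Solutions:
 u(a) = C1 + Integral(a/cos(a), a)


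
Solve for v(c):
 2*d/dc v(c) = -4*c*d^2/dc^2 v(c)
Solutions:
 v(c) = C1 + C2*sqrt(c)


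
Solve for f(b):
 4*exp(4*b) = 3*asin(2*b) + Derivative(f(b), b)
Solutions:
 f(b) = C1 - 3*b*asin(2*b) - 3*sqrt(1 - 4*b^2)/2 + exp(4*b)


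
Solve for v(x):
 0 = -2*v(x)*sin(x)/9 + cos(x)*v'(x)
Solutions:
 v(x) = C1/cos(x)^(2/9)


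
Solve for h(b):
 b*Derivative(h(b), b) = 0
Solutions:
 h(b) = C1


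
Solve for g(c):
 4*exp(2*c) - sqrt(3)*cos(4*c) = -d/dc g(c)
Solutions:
 g(c) = C1 - 2*exp(2*c) + sqrt(3)*sin(4*c)/4


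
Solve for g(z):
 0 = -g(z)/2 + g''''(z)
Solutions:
 g(z) = C1*exp(-2^(3/4)*z/2) + C2*exp(2^(3/4)*z/2) + C3*sin(2^(3/4)*z/2) + C4*cos(2^(3/4)*z/2)


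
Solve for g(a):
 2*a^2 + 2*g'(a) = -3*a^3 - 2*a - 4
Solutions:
 g(a) = C1 - 3*a^4/8 - a^3/3 - a^2/2 - 2*a


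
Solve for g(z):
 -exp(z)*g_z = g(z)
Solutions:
 g(z) = C1*exp(exp(-z))


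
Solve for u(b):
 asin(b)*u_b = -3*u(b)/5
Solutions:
 u(b) = C1*exp(-3*Integral(1/asin(b), b)/5)


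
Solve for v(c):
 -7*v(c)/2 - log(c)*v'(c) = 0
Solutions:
 v(c) = C1*exp(-7*li(c)/2)


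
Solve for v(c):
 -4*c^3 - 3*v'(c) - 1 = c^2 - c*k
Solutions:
 v(c) = C1 - c^4/3 - c^3/9 + c^2*k/6 - c/3


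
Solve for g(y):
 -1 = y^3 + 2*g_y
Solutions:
 g(y) = C1 - y^4/8 - y/2


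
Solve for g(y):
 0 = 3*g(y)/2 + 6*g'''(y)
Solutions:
 g(y) = C3*exp(-2^(1/3)*y/2) + (C1*sin(2^(1/3)*sqrt(3)*y/4) + C2*cos(2^(1/3)*sqrt(3)*y/4))*exp(2^(1/3)*y/4)


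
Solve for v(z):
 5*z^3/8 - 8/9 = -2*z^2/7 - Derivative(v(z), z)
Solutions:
 v(z) = C1 - 5*z^4/32 - 2*z^3/21 + 8*z/9


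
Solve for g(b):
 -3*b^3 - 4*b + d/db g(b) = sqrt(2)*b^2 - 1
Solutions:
 g(b) = C1 + 3*b^4/4 + sqrt(2)*b^3/3 + 2*b^2 - b


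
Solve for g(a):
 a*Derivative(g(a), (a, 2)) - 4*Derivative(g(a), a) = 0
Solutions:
 g(a) = C1 + C2*a^5


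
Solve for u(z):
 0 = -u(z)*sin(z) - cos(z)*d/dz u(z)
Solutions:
 u(z) = C1*cos(z)


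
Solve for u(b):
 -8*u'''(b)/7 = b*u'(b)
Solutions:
 u(b) = C1 + Integral(C2*airyai(-7^(1/3)*b/2) + C3*airybi(-7^(1/3)*b/2), b)


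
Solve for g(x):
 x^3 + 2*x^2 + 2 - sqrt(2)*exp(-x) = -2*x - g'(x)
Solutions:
 g(x) = C1 - x^4/4 - 2*x^3/3 - x^2 - 2*x - sqrt(2)*exp(-x)


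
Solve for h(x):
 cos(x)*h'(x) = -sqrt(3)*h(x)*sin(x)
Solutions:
 h(x) = C1*cos(x)^(sqrt(3))


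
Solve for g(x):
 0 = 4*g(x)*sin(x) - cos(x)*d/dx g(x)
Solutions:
 g(x) = C1/cos(x)^4


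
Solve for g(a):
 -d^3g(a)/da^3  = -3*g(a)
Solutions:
 g(a) = C3*exp(3^(1/3)*a) + (C1*sin(3^(5/6)*a/2) + C2*cos(3^(5/6)*a/2))*exp(-3^(1/3)*a/2)


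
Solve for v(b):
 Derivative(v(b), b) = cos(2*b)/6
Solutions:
 v(b) = C1 + sin(2*b)/12


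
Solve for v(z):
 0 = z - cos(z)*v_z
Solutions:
 v(z) = C1 + Integral(z/cos(z), z)


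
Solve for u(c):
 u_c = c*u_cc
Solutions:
 u(c) = C1 + C2*c^2


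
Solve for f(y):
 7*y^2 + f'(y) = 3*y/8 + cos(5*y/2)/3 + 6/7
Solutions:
 f(y) = C1 - 7*y^3/3 + 3*y^2/16 + 6*y/7 + 2*sin(5*y/2)/15


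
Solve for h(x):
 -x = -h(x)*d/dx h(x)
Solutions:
 h(x) = -sqrt(C1 + x^2)
 h(x) = sqrt(C1 + x^2)


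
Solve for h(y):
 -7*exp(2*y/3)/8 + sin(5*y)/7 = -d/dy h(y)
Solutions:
 h(y) = C1 + 21*exp(2*y/3)/16 + cos(5*y)/35


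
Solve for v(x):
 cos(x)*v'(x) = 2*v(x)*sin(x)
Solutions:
 v(x) = C1/cos(x)^2


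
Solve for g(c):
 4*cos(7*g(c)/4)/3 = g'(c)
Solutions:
 -4*c/3 - 2*log(sin(7*g(c)/4) - 1)/7 + 2*log(sin(7*g(c)/4) + 1)/7 = C1


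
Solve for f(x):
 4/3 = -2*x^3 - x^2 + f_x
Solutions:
 f(x) = C1 + x^4/2 + x^3/3 + 4*x/3


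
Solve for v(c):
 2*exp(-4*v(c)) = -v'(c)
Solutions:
 v(c) = log(-I*(C1 - 8*c)^(1/4))
 v(c) = log(I*(C1 - 8*c)^(1/4))
 v(c) = log(-(C1 - 8*c)^(1/4))
 v(c) = log(C1 - 8*c)/4


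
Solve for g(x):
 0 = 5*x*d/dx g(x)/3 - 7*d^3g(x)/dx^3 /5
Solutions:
 g(x) = C1 + Integral(C2*airyai(105^(2/3)*x/21) + C3*airybi(105^(2/3)*x/21), x)


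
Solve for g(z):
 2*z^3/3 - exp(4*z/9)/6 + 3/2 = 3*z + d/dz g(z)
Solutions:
 g(z) = C1 + z^4/6 - 3*z^2/2 + 3*z/2 - 3*exp(4*z/9)/8


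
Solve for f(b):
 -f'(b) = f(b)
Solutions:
 f(b) = C1*exp(-b)


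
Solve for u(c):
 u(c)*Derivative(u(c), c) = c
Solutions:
 u(c) = -sqrt(C1 + c^2)
 u(c) = sqrt(C1 + c^2)


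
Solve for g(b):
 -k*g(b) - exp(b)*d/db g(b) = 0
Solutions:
 g(b) = C1*exp(k*exp(-b))


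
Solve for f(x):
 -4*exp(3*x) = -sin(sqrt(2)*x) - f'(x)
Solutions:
 f(x) = C1 + 4*exp(3*x)/3 + sqrt(2)*cos(sqrt(2)*x)/2


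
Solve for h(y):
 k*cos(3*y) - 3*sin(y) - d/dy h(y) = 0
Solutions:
 h(y) = C1 + k*sin(3*y)/3 + 3*cos(y)


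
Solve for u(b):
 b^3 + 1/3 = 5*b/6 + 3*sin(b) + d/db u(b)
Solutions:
 u(b) = C1 + b^4/4 - 5*b^2/12 + b/3 + 3*cos(b)


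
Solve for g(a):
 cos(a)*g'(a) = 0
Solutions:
 g(a) = C1


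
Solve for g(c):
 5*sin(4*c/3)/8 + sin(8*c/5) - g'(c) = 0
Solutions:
 g(c) = C1 - 15*cos(4*c/3)/32 - 5*cos(8*c/5)/8


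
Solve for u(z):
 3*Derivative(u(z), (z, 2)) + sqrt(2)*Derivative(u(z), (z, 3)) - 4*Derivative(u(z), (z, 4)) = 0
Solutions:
 u(z) = C1 + C2*z + C3*exp(-sqrt(2)*z/2) + C4*exp(3*sqrt(2)*z/4)


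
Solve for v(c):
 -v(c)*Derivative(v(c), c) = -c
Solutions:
 v(c) = -sqrt(C1 + c^2)
 v(c) = sqrt(C1 + c^2)


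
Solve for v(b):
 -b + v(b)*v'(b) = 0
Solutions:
 v(b) = -sqrt(C1 + b^2)
 v(b) = sqrt(C1 + b^2)


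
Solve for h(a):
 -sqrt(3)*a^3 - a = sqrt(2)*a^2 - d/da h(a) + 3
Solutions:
 h(a) = C1 + sqrt(3)*a^4/4 + sqrt(2)*a^3/3 + a^2/2 + 3*a


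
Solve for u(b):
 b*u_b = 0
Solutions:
 u(b) = C1


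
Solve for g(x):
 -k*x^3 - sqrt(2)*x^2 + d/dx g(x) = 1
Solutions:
 g(x) = C1 + k*x^4/4 + sqrt(2)*x^3/3 + x


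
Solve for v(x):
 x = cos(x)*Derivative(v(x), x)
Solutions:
 v(x) = C1 + Integral(x/cos(x), x)


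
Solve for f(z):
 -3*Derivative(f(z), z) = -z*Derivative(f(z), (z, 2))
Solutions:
 f(z) = C1 + C2*z^4


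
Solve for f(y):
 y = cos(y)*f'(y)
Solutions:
 f(y) = C1 + Integral(y/cos(y), y)


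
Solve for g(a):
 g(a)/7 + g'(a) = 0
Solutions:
 g(a) = C1*exp(-a/7)


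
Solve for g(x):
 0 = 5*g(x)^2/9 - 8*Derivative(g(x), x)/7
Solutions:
 g(x) = -72/(C1 + 35*x)


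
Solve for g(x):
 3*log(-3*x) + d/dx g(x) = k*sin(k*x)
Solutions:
 g(x) = C1 + k*Piecewise((-cos(k*x)/k, Ne(k, 0)), (0, True)) - 3*x*log(-x) - 3*x*log(3) + 3*x


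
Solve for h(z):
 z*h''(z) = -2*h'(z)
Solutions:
 h(z) = C1 + C2/z


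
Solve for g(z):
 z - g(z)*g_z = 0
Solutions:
 g(z) = -sqrt(C1 + z^2)
 g(z) = sqrt(C1 + z^2)


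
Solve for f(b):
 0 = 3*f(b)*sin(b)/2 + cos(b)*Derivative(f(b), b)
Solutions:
 f(b) = C1*cos(b)^(3/2)


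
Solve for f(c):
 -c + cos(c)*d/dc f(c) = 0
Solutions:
 f(c) = C1 + Integral(c/cos(c), c)


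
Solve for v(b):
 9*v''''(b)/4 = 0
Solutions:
 v(b) = C1 + C2*b + C3*b^2 + C4*b^3


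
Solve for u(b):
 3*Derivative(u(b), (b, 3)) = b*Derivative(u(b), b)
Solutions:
 u(b) = C1 + Integral(C2*airyai(3^(2/3)*b/3) + C3*airybi(3^(2/3)*b/3), b)


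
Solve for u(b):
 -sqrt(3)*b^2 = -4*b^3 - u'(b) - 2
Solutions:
 u(b) = C1 - b^4 + sqrt(3)*b^3/3 - 2*b


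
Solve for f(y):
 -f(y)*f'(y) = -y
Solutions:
 f(y) = -sqrt(C1 + y^2)
 f(y) = sqrt(C1 + y^2)


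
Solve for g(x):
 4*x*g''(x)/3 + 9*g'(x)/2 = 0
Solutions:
 g(x) = C1 + C2/x^(19/8)


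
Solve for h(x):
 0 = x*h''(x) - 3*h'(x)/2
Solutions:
 h(x) = C1 + C2*x^(5/2)


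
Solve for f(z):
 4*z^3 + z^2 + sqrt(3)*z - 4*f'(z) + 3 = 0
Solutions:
 f(z) = C1 + z^4/4 + z^3/12 + sqrt(3)*z^2/8 + 3*z/4


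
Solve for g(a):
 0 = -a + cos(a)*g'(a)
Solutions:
 g(a) = C1 + Integral(a/cos(a), a)


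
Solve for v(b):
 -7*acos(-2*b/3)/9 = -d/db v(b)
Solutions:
 v(b) = C1 + 7*b*acos(-2*b/3)/9 + 7*sqrt(9 - 4*b^2)/18


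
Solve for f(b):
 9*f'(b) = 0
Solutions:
 f(b) = C1


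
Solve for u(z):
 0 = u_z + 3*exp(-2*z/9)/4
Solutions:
 u(z) = C1 + 27*exp(-2*z/9)/8


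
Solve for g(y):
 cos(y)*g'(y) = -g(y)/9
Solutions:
 g(y) = C1*(sin(y) - 1)^(1/18)/(sin(y) + 1)^(1/18)


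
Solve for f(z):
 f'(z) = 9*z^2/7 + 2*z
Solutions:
 f(z) = C1 + 3*z^3/7 + z^2


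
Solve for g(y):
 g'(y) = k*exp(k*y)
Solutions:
 g(y) = C1 + exp(k*y)


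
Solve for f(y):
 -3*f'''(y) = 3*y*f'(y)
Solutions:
 f(y) = C1 + Integral(C2*airyai(-y) + C3*airybi(-y), y)


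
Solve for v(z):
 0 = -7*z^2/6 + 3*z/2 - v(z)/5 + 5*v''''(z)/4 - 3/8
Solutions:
 v(z) = C1*exp(-sqrt(10)*z/5) + C2*exp(sqrt(10)*z/5) + C3*sin(sqrt(10)*z/5) + C4*cos(sqrt(10)*z/5) - 35*z^2/6 + 15*z/2 - 15/8


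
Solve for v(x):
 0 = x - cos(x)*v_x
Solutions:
 v(x) = C1 + Integral(x/cos(x), x)


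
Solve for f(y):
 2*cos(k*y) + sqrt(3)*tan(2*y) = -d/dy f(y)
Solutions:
 f(y) = C1 - 2*Piecewise((sin(k*y)/k, Ne(k, 0)), (y, True)) + sqrt(3)*log(cos(2*y))/2


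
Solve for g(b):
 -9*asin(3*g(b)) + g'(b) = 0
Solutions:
 Integral(1/asin(3*_y), (_y, g(b))) = C1 + 9*b


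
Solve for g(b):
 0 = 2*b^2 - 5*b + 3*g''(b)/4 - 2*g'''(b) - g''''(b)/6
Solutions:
 g(b) = C1 + C2*b + C3*exp(3*b*(-2 + 3*sqrt(2)/2)) + C4*exp(-3*b*(2 + 3*sqrt(2)/2)) - 2*b^4/9 - 34*b^3/27 - 32*b^2/3


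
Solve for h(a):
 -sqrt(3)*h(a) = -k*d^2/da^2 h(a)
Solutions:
 h(a) = C1*exp(-3^(1/4)*a*sqrt(1/k)) + C2*exp(3^(1/4)*a*sqrt(1/k))


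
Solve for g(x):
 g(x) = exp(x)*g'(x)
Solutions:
 g(x) = C1*exp(-exp(-x))


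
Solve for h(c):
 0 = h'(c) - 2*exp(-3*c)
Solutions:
 h(c) = C1 - 2*exp(-3*c)/3


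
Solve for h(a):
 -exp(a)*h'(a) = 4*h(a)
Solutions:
 h(a) = C1*exp(4*exp(-a))


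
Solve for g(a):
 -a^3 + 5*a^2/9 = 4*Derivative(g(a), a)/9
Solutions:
 g(a) = C1 - 9*a^4/16 + 5*a^3/12


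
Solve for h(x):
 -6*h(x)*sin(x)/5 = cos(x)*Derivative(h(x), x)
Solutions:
 h(x) = C1*cos(x)^(6/5)


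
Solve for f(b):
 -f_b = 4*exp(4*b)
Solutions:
 f(b) = C1 - exp(4*b)


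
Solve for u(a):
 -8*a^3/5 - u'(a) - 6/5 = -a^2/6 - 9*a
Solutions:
 u(a) = C1 - 2*a^4/5 + a^3/18 + 9*a^2/2 - 6*a/5


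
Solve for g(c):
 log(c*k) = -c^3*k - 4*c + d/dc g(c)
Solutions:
 g(c) = C1 + c^4*k/4 + 2*c^2 + c*log(c*k) - c


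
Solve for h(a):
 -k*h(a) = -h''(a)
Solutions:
 h(a) = C1*exp(-a*sqrt(k)) + C2*exp(a*sqrt(k))


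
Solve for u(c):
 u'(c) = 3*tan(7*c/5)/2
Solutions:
 u(c) = C1 - 15*log(cos(7*c/5))/14


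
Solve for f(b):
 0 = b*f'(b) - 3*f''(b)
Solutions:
 f(b) = C1 + C2*erfi(sqrt(6)*b/6)


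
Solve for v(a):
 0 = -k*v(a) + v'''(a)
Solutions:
 v(a) = C1*exp(a*k^(1/3)) + C2*exp(a*k^(1/3)*(-1 + sqrt(3)*I)/2) + C3*exp(-a*k^(1/3)*(1 + sqrt(3)*I)/2)


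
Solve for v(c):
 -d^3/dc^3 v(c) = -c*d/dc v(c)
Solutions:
 v(c) = C1 + Integral(C2*airyai(c) + C3*airybi(c), c)


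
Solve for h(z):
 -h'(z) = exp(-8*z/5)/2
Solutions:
 h(z) = C1 + 5*exp(-8*z/5)/16


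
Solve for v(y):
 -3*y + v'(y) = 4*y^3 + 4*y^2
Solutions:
 v(y) = C1 + y^4 + 4*y^3/3 + 3*y^2/2


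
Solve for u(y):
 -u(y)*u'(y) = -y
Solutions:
 u(y) = -sqrt(C1 + y^2)
 u(y) = sqrt(C1 + y^2)


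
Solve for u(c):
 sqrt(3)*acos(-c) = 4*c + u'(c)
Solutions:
 u(c) = C1 - 2*c^2 + sqrt(3)*(c*acos(-c) + sqrt(1 - c^2))


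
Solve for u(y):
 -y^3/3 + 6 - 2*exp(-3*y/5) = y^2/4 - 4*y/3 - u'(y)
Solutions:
 u(y) = C1 + y^4/12 + y^3/12 - 2*y^2/3 - 6*y - 10*exp(-3*y/5)/3


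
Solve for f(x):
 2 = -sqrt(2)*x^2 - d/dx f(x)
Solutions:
 f(x) = C1 - sqrt(2)*x^3/3 - 2*x


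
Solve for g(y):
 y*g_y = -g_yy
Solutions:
 g(y) = C1 + C2*erf(sqrt(2)*y/2)


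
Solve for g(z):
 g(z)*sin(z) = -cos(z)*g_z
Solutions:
 g(z) = C1*cos(z)


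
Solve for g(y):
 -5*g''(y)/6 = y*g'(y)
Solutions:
 g(y) = C1 + C2*erf(sqrt(15)*y/5)


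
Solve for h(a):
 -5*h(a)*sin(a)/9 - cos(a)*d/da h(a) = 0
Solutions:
 h(a) = C1*cos(a)^(5/9)


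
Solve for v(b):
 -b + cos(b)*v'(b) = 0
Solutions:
 v(b) = C1 + Integral(b/cos(b), b)


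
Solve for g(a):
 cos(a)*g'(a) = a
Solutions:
 g(a) = C1 + Integral(a/cos(a), a)


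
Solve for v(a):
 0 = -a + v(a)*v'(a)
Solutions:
 v(a) = -sqrt(C1 + a^2)
 v(a) = sqrt(C1 + a^2)


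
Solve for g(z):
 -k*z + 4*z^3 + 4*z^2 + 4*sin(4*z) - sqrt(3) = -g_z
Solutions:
 g(z) = C1 + k*z^2/2 - z^4 - 4*z^3/3 + sqrt(3)*z + cos(4*z)


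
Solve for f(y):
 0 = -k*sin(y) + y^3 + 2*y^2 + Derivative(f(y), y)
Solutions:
 f(y) = C1 - k*cos(y) - y^4/4 - 2*y^3/3


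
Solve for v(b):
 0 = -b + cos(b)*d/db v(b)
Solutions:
 v(b) = C1 + Integral(b/cos(b), b)


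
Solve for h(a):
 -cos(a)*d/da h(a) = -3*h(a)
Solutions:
 h(a) = C1*(sin(a) + 1)^(3/2)/(sin(a) - 1)^(3/2)


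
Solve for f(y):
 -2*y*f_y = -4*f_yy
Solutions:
 f(y) = C1 + C2*erfi(y/2)


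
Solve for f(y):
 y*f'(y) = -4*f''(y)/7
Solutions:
 f(y) = C1 + C2*erf(sqrt(14)*y/4)


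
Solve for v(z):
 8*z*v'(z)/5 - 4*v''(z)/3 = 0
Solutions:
 v(z) = C1 + C2*erfi(sqrt(15)*z/5)


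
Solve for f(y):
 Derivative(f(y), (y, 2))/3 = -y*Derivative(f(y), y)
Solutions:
 f(y) = C1 + C2*erf(sqrt(6)*y/2)


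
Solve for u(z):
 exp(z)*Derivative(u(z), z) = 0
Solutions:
 u(z) = C1


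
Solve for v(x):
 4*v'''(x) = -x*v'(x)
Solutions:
 v(x) = C1 + Integral(C2*airyai(-2^(1/3)*x/2) + C3*airybi(-2^(1/3)*x/2), x)


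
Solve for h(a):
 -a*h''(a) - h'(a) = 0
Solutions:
 h(a) = C1 + C2*log(a)


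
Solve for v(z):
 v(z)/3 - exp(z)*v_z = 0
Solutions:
 v(z) = C1*exp(-exp(-z)/3)


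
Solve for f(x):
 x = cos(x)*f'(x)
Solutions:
 f(x) = C1 + Integral(x/cos(x), x)


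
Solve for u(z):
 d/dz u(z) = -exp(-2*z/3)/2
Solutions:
 u(z) = C1 + 3*exp(-2*z/3)/4


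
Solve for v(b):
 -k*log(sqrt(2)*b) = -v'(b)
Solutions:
 v(b) = C1 + b*k*log(b) - b*k + b*k*log(2)/2


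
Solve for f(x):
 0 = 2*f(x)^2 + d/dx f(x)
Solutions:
 f(x) = 1/(C1 + 2*x)


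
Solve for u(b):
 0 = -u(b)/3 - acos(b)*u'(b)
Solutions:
 u(b) = C1*exp(-Integral(1/acos(b), b)/3)


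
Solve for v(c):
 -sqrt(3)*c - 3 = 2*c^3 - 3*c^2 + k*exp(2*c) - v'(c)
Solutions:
 v(c) = C1 + c^4/2 - c^3 + sqrt(3)*c^2/2 + 3*c + k*exp(2*c)/2


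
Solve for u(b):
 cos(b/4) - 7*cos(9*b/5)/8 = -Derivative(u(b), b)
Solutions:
 u(b) = C1 - 4*sin(b/4) + 35*sin(9*b/5)/72


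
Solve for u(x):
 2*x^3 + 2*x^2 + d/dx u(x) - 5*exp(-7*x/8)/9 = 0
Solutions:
 u(x) = C1 - x^4/2 - 2*x^3/3 - 40*exp(-7*x/8)/63


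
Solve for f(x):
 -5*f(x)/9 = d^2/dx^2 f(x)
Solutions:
 f(x) = C1*sin(sqrt(5)*x/3) + C2*cos(sqrt(5)*x/3)


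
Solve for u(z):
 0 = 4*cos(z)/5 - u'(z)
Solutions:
 u(z) = C1 + 4*sin(z)/5


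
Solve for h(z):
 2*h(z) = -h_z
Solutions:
 h(z) = C1*exp(-2*z)


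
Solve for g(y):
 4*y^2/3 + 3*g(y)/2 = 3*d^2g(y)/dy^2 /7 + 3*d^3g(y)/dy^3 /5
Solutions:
 g(y) = C1*exp(-y*(10*10^(2/3)/(21*sqrt(190281) + 9161)^(1/3) + 20 + 10^(1/3)*(21*sqrt(190281) + 9161)^(1/3))/84)*sin(10^(1/3)*sqrt(3)*y*(-(21*sqrt(190281) + 9161)^(1/3) + 10*10^(1/3)/(21*sqrt(190281) + 9161)^(1/3))/84) + C2*exp(-y*(10*10^(2/3)/(21*sqrt(190281) + 9161)^(1/3) + 20 + 10^(1/3)*(21*sqrt(190281) + 9161)^(1/3))/84)*cos(10^(1/3)*sqrt(3)*y*(-(21*sqrt(190281) + 9161)^(1/3) + 10*10^(1/3)/(21*sqrt(190281) + 9161)^(1/3))/84) + C3*exp(y*(-10 + 10*10^(2/3)/(21*sqrt(190281) + 9161)^(1/3) + 10^(1/3)*(21*sqrt(190281) + 9161)^(1/3))/42) - 8*y^2/9 - 32/63


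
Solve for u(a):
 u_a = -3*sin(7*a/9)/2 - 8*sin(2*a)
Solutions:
 u(a) = C1 + 27*cos(7*a/9)/14 + 4*cos(2*a)


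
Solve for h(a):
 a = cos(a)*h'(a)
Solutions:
 h(a) = C1 + Integral(a/cos(a), a)


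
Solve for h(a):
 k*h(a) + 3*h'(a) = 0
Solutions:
 h(a) = C1*exp(-a*k/3)


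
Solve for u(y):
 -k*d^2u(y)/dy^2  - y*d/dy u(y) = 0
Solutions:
 u(y) = C1 + C2*sqrt(k)*erf(sqrt(2)*y*sqrt(1/k)/2)


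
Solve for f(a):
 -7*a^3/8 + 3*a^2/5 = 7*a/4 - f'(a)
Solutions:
 f(a) = C1 + 7*a^4/32 - a^3/5 + 7*a^2/8


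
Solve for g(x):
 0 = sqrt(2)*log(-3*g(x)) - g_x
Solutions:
 -sqrt(2)*Integral(1/(log(-_y) + log(3)), (_y, g(x)))/2 = C1 - x


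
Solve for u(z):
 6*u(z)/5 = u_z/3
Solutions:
 u(z) = C1*exp(18*z/5)


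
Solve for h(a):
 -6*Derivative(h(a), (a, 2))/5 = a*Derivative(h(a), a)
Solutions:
 h(a) = C1 + C2*erf(sqrt(15)*a/6)


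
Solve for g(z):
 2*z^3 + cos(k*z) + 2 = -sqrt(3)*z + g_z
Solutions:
 g(z) = C1 + z^4/2 + sqrt(3)*z^2/2 + 2*z + sin(k*z)/k


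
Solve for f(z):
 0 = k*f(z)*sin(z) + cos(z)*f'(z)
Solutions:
 f(z) = C1*exp(k*log(cos(z)))


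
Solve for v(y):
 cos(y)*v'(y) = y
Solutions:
 v(y) = C1 + Integral(y/cos(y), y)


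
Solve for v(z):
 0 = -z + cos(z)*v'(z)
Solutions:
 v(z) = C1 + Integral(z/cos(z), z)


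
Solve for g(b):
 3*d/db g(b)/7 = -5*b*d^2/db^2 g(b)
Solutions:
 g(b) = C1 + C2*b^(32/35)


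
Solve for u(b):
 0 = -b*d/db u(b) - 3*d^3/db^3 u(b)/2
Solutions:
 u(b) = C1 + Integral(C2*airyai(-2^(1/3)*3^(2/3)*b/3) + C3*airybi(-2^(1/3)*3^(2/3)*b/3), b)


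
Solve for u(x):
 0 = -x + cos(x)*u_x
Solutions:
 u(x) = C1 + Integral(x/cos(x), x)


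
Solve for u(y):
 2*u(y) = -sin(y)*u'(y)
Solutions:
 u(y) = C1*(cos(y) + 1)/(cos(y) - 1)


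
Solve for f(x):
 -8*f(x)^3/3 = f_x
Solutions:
 f(x) = -sqrt(6)*sqrt(-1/(C1 - 8*x))/2
 f(x) = sqrt(6)*sqrt(-1/(C1 - 8*x))/2


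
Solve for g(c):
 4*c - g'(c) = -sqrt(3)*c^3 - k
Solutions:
 g(c) = C1 + sqrt(3)*c^4/4 + 2*c^2 + c*k


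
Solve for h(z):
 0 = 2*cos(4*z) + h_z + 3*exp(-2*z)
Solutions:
 h(z) = C1 - sin(4*z)/2 + 3*exp(-2*z)/2


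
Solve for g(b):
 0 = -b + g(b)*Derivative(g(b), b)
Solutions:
 g(b) = -sqrt(C1 + b^2)
 g(b) = sqrt(C1 + b^2)


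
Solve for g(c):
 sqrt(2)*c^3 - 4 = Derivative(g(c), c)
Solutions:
 g(c) = C1 + sqrt(2)*c^4/4 - 4*c


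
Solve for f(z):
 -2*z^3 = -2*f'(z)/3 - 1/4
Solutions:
 f(z) = C1 + 3*z^4/4 - 3*z/8


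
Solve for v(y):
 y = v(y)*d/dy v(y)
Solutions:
 v(y) = -sqrt(C1 + y^2)
 v(y) = sqrt(C1 + y^2)


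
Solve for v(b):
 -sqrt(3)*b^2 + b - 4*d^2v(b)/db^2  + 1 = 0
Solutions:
 v(b) = C1 + C2*b - sqrt(3)*b^4/48 + b^3/24 + b^2/8


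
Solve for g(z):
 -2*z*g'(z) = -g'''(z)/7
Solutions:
 g(z) = C1 + Integral(C2*airyai(14^(1/3)*z) + C3*airybi(14^(1/3)*z), z)


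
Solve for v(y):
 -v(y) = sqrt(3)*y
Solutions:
 v(y) = -sqrt(3)*y


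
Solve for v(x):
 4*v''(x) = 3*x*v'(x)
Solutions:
 v(x) = C1 + C2*erfi(sqrt(6)*x/4)


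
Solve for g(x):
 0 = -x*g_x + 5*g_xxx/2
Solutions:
 g(x) = C1 + Integral(C2*airyai(2^(1/3)*5^(2/3)*x/5) + C3*airybi(2^(1/3)*5^(2/3)*x/5), x)


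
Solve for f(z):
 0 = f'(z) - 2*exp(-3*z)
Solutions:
 f(z) = C1 - 2*exp(-3*z)/3


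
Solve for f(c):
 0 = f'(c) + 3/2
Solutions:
 f(c) = C1 - 3*c/2


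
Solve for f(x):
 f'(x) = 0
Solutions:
 f(x) = C1


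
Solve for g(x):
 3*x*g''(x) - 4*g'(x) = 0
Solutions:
 g(x) = C1 + C2*x^(7/3)


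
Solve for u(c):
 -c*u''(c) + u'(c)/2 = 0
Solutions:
 u(c) = C1 + C2*c^(3/2)


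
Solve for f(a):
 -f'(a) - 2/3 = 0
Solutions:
 f(a) = C1 - 2*a/3


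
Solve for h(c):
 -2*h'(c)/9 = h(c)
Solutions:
 h(c) = C1*exp(-9*c/2)


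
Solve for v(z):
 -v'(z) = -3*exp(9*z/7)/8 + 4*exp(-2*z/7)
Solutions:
 v(z) = C1 + 7*exp(9*z/7)/24 + 14*exp(-2*z/7)


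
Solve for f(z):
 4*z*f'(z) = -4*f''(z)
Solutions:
 f(z) = C1 + C2*erf(sqrt(2)*z/2)


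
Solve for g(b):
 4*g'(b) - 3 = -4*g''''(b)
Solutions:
 g(b) = C1 + C4*exp(-b) + 3*b/4 + (C2*sin(sqrt(3)*b/2) + C3*cos(sqrt(3)*b/2))*exp(b/2)


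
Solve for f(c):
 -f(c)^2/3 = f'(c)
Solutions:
 f(c) = 3/(C1 + c)


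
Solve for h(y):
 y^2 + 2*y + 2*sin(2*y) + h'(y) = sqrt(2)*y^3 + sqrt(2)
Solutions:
 h(y) = C1 + sqrt(2)*y^4/4 - y^3/3 - y^2 + sqrt(2)*y + cos(2*y)


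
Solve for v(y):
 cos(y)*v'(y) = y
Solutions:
 v(y) = C1 + Integral(y/cos(y), y)


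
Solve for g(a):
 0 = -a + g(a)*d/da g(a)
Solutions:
 g(a) = -sqrt(C1 + a^2)
 g(a) = sqrt(C1 + a^2)


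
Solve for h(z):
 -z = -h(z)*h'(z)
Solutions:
 h(z) = -sqrt(C1 + z^2)
 h(z) = sqrt(C1 + z^2)


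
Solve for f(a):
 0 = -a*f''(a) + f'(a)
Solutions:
 f(a) = C1 + C2*a^2


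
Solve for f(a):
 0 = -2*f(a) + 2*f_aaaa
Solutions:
 f(a) = C1*exp(-a) + C2*exp(a) + C3*sin(a) + C4*cos(a)


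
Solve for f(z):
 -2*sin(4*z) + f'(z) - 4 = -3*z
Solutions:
 f(z) = C1 - 3*z^2/2 + 4*z - cos(4*z)/2


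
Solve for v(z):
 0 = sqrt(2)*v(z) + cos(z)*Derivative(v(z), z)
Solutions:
 v(z) = C1*(sin(z) - 1)^(sqrt(2)/2)/(sin(z) + 1)^(sqrt(2)/2)


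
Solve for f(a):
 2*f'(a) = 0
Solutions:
 f(a) = C1


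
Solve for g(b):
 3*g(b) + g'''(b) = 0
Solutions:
 g(b) = C3*exp(-3^(1/3)*b) + (C1*sin(3^(5/6)*b/2) + C2*cos(3^(5/6)*b/2))*exp(3^(1/3)*b/2)


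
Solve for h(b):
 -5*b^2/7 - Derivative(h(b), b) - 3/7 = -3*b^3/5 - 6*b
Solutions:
 h(b) = C1 + 3*b^4/20 - 5*b^3/21 + 3*b^2 - 3*b/7


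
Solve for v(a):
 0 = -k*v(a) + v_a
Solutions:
 v(a) = C1*exp(a*k)


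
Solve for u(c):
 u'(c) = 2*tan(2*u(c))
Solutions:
 u(c) = -asin(C1*exp(4*c))/2 + pi/2
 u(c) = asin(C1*exp(4*c))/2


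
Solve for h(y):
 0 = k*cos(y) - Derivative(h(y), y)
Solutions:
 h(y) = C1 + k*sin(y)


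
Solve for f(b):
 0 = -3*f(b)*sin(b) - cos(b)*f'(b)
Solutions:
 f(b) = C1*cos(b)^3


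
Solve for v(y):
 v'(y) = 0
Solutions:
 v(y) = C1


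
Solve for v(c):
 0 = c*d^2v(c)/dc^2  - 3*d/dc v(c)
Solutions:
 v(c) = C1 + C2*c^4


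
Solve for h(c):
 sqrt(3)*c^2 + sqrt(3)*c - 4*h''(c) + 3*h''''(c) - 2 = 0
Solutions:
 h(c) = C1 + C2*c + C3*exp(-2*sqrt(3)*c/3) + C4*exp(2*sqrt(3)*c/3) + sqrt(3)*c^4/48 + sqrt(3)*c^3/24 + c^2*(-4 + 3*sqrt(3))/16


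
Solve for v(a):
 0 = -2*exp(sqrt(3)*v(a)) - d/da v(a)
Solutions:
 v(a) = sqrt(3)*(2*log(1/(C1 + 2*a)) - log(3))/6


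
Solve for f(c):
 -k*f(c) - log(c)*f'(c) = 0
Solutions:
 f(c) = C1*exp(-k*li(c))


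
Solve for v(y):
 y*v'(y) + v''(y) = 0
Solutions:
 v(y) = C1 + C2*erf(sqrt(2)*y/2)


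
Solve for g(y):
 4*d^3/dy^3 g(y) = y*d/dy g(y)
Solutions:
 g(y) = C1 + Integral(C2*airyai(2^(1/3)*y/2) + C3*airybi(2^(1/3)*y/2), y)


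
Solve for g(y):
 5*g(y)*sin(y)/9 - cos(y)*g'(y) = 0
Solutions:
 g(y) = C1/cos(y)^(5/9)


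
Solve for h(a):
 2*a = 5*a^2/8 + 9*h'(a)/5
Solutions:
 h(a) = C1 - 25*a^3/216 + 5*a^2/9


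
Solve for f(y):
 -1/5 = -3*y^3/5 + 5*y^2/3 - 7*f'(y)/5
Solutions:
 f(y) = C1 - 3*y^4/28 + 25*y^3/63 + y/7


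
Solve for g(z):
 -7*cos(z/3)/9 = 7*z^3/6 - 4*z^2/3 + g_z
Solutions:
 g(z) = C1 - 7*z^4/24 + 4*z^3/9 - 7*sin(z/3)/3


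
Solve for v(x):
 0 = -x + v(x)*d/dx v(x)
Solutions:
 v(x) = -sqrt(C1 + x^2)
 v(x) = sqrt(C1 + x^2)


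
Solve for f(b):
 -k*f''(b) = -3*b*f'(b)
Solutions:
 f(b) = C1 + C2*erf(sqrt(6)*b*sqrt(-1/k)/2)/sqrt(-1/k)


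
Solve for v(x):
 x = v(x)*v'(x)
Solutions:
 v(x) = -sqrt(C1 + x^2)
 v(x) = sqrt(C1 + x^2)


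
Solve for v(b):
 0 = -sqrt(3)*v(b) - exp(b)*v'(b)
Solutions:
 v(b) = C1*exp(sqrt(3)*exp(-b))


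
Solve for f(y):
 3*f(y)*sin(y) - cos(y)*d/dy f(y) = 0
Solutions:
 f(y) = C1/cos(y)^3


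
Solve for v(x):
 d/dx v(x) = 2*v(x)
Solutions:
 v(x) = C1*exp(2*x)


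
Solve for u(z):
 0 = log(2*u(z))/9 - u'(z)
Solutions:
 -9*Integral(1/(log(_y) + log(2)), (_y, u(z))) = C1 - z


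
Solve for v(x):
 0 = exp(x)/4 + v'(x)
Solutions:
 v(x) = C1 - exp(x)/4


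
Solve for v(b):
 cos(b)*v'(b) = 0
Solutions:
 v(b) = C1


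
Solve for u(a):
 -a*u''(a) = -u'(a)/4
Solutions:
 u(a) = C1 + C2*a^(5/4)


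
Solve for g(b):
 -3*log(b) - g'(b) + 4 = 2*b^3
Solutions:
 g(b) = C1 - b^4/2 - 3*b*log(b) + 7*b


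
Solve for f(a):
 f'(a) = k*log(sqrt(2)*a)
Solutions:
 f(a) = C1 + a*k*log(a) - a*k + a*k*log(2)/2


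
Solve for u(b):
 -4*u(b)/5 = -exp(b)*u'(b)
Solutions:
 u(b) = C1*exp(-4*exp(-b)/5)


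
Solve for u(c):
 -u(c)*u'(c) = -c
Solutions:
 u(c) = -sqrt(C1 + c^2)
 u(c) = sqrt(C1 + c^2)


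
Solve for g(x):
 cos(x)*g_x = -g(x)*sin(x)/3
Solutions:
 g(x) = C1*cos(x)^(1/3)


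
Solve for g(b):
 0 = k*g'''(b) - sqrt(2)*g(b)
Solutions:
 g(b) = C1*exp(2^(1/6)*b*(1/k)^(1/3)) + C2*exp(2^(1/6)*b*(-1 + sqrt(3)*I)*(1/k)^(1/3)/2) + C3*exp(-2^(1/6)*b*(1 + sqrt(3)*I)*(1/k)^(1/3)/2)


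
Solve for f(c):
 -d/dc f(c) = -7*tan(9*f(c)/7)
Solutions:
 f(c) = -7*asin(C1*exp(9*c))/9 + 7*pi/9
 f(c) = 7*asin(C1*exp(9*c))/9


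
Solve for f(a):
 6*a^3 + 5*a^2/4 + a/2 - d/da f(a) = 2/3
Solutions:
 f(a) = C1 + 3*a^4/2 + 5*a^3/12 + a^2/4 - 2*a/3


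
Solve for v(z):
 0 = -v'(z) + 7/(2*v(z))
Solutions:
 v(z) = -sqrt(C1 + 7*z)
 v(z) = sqrt(C1 + 7*z)


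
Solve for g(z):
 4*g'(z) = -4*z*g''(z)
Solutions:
 g(z) = C1 + C2*log(z)


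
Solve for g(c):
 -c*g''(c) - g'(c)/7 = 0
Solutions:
 g(c) = C1 + C2*c^(6/7)


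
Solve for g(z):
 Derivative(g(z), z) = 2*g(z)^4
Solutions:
 g(z) = (-1/(C1 + 6*z))^(1/3)
 g(z) = (-1/(C1 + 2*z))^(1/3)*(-3^(2/3) - 3*3^(1/6)*I)/6
 g(z) = (-1/(C1 + 2*z))^(1/3)*(-3^(2/3) + 3*3^(1/6)*I)/6


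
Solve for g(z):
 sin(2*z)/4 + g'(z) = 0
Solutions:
 g(z) = C1 + cos(2*z)/8


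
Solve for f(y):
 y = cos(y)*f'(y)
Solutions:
 f(y) = C1 + Integral(y/cos(y), y)


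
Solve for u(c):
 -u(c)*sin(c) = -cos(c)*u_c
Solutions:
 u(c) = C1/cos(c)


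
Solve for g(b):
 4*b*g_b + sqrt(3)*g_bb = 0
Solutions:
 g(b) = C1 + C2*erf(sqrt(2)*3^(3/4)*b/3)


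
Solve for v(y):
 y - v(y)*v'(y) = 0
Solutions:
 v(y) = -sqrt(C1 + y^2)
 v(y) = sqrt(C1 + y^2)


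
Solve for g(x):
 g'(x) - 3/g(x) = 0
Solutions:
 g(x) = -sqrt(C1 + 6*x)
 g(x) = sqrt(C1 + 6*x)


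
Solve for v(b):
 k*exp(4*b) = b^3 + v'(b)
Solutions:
 v(b) = C1 - b^4/4 + k*exp(4*b)/4


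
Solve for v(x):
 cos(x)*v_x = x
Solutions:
 v(x) = C1 + Integral(x/cos(x), x)


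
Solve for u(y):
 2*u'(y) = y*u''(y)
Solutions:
 u(y) = C1 + C2*y^3


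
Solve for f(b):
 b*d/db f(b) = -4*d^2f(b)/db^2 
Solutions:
 f(b) = C1 + C2*erf(sqrt(2)*b/4)


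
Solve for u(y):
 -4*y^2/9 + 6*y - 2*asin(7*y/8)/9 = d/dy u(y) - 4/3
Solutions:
 u(y) = C1 - 4*y^3/27 + 3*y^2 - 2*y*asin(7*y/8)/9 + 4*y/3 - 2*sqrt(64 - 49*y^2)/63


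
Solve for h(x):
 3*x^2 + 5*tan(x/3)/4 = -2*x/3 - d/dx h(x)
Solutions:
 h(x) = C1 - x^3 - x^2/3 + 15*log(cos(x/3))/4


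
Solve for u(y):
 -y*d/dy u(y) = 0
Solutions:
 u(y) = C1


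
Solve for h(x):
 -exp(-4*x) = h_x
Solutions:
 h(x) = C1 + exp(-4*x)/4


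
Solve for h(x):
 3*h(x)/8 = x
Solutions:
 h(x) = 8*x/3


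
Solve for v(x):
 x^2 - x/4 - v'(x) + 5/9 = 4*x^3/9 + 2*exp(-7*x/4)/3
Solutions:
 v(x) = C1 - x^4/9 + x^3/3 - x^2/8 + 5*x/9 + 8*exp(-7*x/4)/21


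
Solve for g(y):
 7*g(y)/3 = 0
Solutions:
 g(y) = 0


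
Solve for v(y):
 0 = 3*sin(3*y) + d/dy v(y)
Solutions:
 v(y) = C1 + cos(3*y)


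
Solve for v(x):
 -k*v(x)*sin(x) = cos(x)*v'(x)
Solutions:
 v(x) = C1*exp(k*log(cos(x)))


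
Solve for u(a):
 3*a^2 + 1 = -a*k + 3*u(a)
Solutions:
 u(a) = a^2 + a*k/3 + 1/3


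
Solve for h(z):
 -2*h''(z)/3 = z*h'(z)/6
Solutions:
 h(z) = C1 + C2*erf(sqrt(2)*z/4)


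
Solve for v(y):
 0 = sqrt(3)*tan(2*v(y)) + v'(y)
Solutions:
 v(y) = -asin(C1*exp(-2*sqrt(3)*y))/2 + pi/2
 v(y) = asin(C1*exp(-2*sqrt(3)*y))/2


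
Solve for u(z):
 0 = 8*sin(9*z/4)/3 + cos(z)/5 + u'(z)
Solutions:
 u(z) = C1 - sin(z)/5 + 32*cos(9*z/4)/27


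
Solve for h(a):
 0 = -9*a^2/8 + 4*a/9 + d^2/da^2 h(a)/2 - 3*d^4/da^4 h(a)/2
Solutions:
 h(a) = C1 + C2*a + C3*exp(-sqrt(3)*a/3) + C4*exp(sqrt(3)*a/3) + 3*a^4/16 - 4*a^3/27 + 27*a^2/4


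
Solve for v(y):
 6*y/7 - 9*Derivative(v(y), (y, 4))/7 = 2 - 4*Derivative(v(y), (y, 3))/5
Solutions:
 v(y) = C1 + C2*y + C3*y^2 + C4*exp(28*y/45) - 5*y^4/112 + 305*y^3/2352


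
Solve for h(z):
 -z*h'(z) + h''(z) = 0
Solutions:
 h(z) = C1 + C2*erfi(sqrt(2)*z/2)


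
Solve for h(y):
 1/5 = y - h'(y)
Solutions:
 h(y) = C1 + y^2/2 - y/5


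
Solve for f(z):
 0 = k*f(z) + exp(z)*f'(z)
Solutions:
 f(z) = C1*exp(k*exp(-z))


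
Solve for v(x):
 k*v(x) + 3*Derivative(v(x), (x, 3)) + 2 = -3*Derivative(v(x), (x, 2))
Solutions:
 v(x) = C1*exp(-x*((9*k/2 + sqrt((9*k + 2)^2 - 4)/2 + 1)^(1/3) + 1 + (9*k/2 + sqrt((9*k + 2)^2 - 4)/2 + 1)^(-1/3))/3) + C2*exp(x*((9*k/2 + sqrt((9*k + 2)^2 - 4)/2 + 1)^(1/3) - sqrt(3)*I*(9*k/2 + sqrt((9*k + 2)^2 - 4)/2 + 1)^(1/3) - 2 - 4/((-1 + sqrt(3)*I)*(9*k/2 + sqrt((9*k + 2)^2 - 4)/2 + 1)^(1/3)))/6) + C3*exp(x*((9*k/2 + sqrt((9*k + 2)^2 - 4)/2 + 1)^(1/3) + sqrt(3)*I*(9*k/2 + sqrt((9*k + 2)^2 - 4)/2 + 1)^(1/3) - 2 + 4/((1 + sqrt(3)*I)*(9*k/2 + sqrt((9*k + 2)^2 - 4)/2 + 1)^(1/3)))/6) - 2/k


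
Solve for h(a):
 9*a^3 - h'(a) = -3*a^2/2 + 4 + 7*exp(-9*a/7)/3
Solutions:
 h(a) = C1 + 9*a^4/4 + a^3/2 - 4*a + 49*exp(-9*a/7)/27


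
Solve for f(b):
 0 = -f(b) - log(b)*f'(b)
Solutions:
 f(b) = C1*exp(-li(b))


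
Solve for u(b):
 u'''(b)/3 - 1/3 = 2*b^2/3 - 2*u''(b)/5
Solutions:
 u(b) = C1 + C2*b + C3*exp(-6*b/5) + 5*b^4/36 - 25*b^3/54 + 85*b^2/54


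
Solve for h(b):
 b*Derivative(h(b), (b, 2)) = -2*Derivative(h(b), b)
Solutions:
 h(b) = C1 + C2/b


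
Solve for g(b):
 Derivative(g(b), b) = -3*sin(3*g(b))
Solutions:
 g(b) = -acos((-C1 - exp(18*b))/(C1 - exp(18*b)))/3 + 2*pi/3
 g(b) = acos((-C1 - exp(18*b))/(C1 - exp(18*b)))/3


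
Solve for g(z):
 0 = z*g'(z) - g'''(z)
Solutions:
 g(z) = C1 + Integral(C2*airyai(z) + C3*airybi(z), z)


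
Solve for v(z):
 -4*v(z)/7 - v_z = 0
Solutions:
 v(z) = C1*exp(-4*z/7)


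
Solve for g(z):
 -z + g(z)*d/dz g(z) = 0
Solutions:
 g(z) = -sqrt(C1 + z^2)
 g(z) = sqrt(C1 + z^2)


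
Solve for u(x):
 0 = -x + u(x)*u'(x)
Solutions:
 u(x) = -sqrt(C1 + x^2)
 u(x) = sqrt(C1 + x^2)


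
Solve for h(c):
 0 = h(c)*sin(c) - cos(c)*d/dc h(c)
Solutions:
 h(c) = C1/cos(c)


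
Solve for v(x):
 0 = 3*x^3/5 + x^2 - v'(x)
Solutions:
 v(x) = C1 + 3*x^4/20 + x^3/3


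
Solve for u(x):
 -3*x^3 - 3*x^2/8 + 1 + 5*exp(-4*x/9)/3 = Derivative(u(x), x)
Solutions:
 u(x) = C1 - 3*x^4/4 - x^3/8 + x - 15*exp(-4*x/9)/4


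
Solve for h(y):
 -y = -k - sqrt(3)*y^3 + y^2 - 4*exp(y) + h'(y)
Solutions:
 h(y) = C1 + k*y + sqrt(3)*y^4/4 - y^3/3 - y^2/2 + 4*exp(y)


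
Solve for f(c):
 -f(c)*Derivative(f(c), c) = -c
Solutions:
 f(c) = -sqrt(C1 + c^2)
 f(c) = sqrt(C1 + c^2)


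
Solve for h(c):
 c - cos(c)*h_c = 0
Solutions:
 h(c) = C1 + Integral(c/cos(c), c)


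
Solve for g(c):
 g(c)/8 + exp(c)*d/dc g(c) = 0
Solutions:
 g(c) = C1*exp(exp(-c)/8)


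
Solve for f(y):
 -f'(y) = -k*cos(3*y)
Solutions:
 f(y) = C1 + k*sin(3*y)/3


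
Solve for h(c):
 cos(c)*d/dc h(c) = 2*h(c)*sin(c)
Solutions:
 h(c) = C1/cos(c)^2


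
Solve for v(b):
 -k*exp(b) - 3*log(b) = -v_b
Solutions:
 v(b) = C1 + 3*b*log(b) - 3*b + k*exp(b)


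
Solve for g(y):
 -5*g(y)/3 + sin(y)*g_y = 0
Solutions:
 g(y) = C1*(cos(y) - 1)^(5/6)/(cos(y) + 1)^(5/6)


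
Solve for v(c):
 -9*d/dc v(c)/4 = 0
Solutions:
 v(c) = C1


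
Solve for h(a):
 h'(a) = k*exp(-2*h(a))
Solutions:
 h(a) = log(-sqrt(C1 + 2*a*k))
 h(a) = log(C1 + 2*a*k)/2


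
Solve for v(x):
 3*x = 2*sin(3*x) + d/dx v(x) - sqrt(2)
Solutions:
 v(x) = C1 + 3*x^2/2 + sqrt(2)*x + 2*cos(3*x)/3


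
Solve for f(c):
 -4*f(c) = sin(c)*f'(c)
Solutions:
 f(c) = C1*(cos(c)^2 + 2*cos(c) + 1)/(cos(c)^2 - 2*cos(c) + 1)


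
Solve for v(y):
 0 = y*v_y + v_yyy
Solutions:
 v(y) = C1 + Integral(C2*airyai(-y) + C3*airybi(-y), y)


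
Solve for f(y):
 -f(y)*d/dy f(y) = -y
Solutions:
 f(y) = -sqrt(C1 + y^2)
 f(y) = sqrt(C1 + y^2)


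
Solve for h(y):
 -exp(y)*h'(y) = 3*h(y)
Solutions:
 h(y) = C1*exp(3*exp(-y))


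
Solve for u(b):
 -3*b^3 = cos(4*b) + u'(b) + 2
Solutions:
 u(b) = C1 - 3*b^4/4 - 2*b - sin(4*b)/4


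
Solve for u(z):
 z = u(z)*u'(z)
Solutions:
 u(z) = -sqrt(C1 + z^2)
 u(z) = sqrt(C1 + z^2)


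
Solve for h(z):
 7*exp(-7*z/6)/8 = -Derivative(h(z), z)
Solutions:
 h(z) = C1 + 3*exp(-7*z/6)/4


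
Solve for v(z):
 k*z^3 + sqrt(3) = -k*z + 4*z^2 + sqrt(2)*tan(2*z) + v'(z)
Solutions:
 v(z) = C1 + k*z^4/4 + k*z^2/2 - 4*z^3/3 + sqrt(3)*z + sqrt(2)*log(cos(2*z))/2


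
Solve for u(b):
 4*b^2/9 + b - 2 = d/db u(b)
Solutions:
 u(b) = C1 + 4*b^3/27 + b^2/2 - 2*b


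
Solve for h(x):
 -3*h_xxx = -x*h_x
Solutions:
 h(x) = C1 + Integral(C2*airyai(3^(2/3)*x/3) + C3*airybi(3^(2/3)*x/3), x)


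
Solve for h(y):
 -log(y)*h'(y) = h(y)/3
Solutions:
 h(y) = C1*exp(-li(y)/3)


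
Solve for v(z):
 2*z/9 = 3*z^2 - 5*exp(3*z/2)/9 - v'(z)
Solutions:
 v(z) = C1 + z^3 - z^2/9 - 10*exp(3*z/2)/27


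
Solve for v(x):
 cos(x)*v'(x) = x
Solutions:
 v(x) = C1 + Integral(x/cos(x), x)


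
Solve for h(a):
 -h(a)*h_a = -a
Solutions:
 h(a) = -sqrt(C1 + a^2)
 h(a) = sqrt(C1 + a^2)


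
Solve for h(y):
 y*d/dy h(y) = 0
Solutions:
 h(y) = C1


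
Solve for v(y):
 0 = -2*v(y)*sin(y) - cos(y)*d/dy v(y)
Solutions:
 v(y) = C1*cos(y)^2


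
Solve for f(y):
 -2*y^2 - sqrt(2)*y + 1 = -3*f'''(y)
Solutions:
 f(y) = C1 + C2*y + C3*y^2 + y^5/90 + sqrt(2)*y^4/72 - y^3/18


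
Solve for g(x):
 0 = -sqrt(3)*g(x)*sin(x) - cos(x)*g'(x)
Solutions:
 g(x) = C1*cos(x)^(sqrt(3))


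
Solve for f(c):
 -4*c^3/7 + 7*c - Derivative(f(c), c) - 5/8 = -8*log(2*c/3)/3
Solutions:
 f(c) = C1 - c^4/7 + 7*c^2/2 + 8*c*log(c)/3 - 79*c/24 - 8*c*log(3)/3 + 8*c*log(2)/3


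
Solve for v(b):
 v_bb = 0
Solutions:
 v(b) = C1 + C2*b


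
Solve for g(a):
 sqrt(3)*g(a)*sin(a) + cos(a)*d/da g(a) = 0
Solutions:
 g(a) = C1*cos(a)^(sqrt(3))


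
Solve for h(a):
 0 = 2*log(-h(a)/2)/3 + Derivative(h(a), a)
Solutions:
 3*Integral(1/(log(-_y) - log(2)), (_y, h(a)))/2 = C1 - a


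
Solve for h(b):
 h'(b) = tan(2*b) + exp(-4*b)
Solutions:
 h(b) = C1 + log(tan(2*b)^2 + 1)/4 - exp(-4*b)/4


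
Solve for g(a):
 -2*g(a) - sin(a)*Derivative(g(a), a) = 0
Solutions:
 g(a) = C1*(cos(a) + 1)/(cos(a) - 1)


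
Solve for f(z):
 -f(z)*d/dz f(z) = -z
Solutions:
 f(z) = -sqrt(C1 + z^2)
 f(z) = sqrt(C1 + z^2)


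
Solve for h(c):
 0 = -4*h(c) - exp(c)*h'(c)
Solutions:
 h(c) = C1*exp(4*exp(-c))


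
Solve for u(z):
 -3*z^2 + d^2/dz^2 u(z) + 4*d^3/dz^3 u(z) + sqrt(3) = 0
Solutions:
 u(z) = C1 + C2*z + C3*exp(-z/4) + z^4/4 - 4*z^3 + z^2*(48 - sqrt(3)/2)


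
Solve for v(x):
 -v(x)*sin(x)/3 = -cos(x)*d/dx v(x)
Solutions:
 v(x) = C1/cos(x)^(1/3)


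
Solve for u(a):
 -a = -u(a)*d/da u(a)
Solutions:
 u(a) = -sqrt(C1 + a^2)
 u(a) = sqrt(C1 + a^2)


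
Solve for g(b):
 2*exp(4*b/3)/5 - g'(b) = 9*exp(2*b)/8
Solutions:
 g(b) = C1 + 3*exp(4*b/3)/10 - 9*exp(2*b)/16


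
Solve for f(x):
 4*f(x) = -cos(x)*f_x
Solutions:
 f(x) = C1*(sin(x)^2 - 2*sin(x) + 1)/(sin(x)^2 + 2*sin(x) + 1)


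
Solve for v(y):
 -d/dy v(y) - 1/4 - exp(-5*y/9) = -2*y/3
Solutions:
 v(y) = C1 + y^2/3 - y/4 + 9*exp(-5*y/9)/5


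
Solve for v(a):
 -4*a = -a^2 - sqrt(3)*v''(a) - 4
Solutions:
 v(a) = C1 + C2*a - sqrt(3)*a^4/36 + 2*sqrt(3)*a^3/9 - 2*sqrt(3)*a^2/3


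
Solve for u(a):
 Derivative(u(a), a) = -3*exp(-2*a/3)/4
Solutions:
 u(a) = C1 + 9*exp(-2*a/3)/8


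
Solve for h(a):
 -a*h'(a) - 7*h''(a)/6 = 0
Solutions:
 h(a) = C1 + C2*erf(sqrt(21)*a/7)


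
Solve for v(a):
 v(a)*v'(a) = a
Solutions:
 v(a) = -sqrt(C1 + a^2)
 v(a) = sqrt(C1 + a^2)


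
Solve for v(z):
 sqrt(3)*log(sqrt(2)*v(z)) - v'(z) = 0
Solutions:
 -2*sqrt(3)*Integral(1/(2*log(_y) + log(2)), (_y, v(z)))/3 = C1 - z


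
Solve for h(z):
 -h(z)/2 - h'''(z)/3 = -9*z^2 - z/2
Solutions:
 h(z) = C3*exp(-2^(2/3)*3^(1/3)*z/2) + 18*z^2 + z + (C1*sin(2^(2/3)*3^(5/6)*z/4) + C2*cos(2^(2/3)*3^(5/6)*z/4))*exp(2^(2/3)*3^(1/3)*z/4)


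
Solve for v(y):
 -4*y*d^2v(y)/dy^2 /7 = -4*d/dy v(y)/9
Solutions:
 v(y) = C1 + C2*y^(16/9)


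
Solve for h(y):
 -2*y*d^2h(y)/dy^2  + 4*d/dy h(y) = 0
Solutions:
 h(y) = C1 + C2*y^3


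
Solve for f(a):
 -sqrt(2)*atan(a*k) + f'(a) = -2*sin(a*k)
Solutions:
 f(a) = C1 - 2*Piecewise((-cos(a*k)/k, Ne(k, 0)), (0, True)) + sqrt(2)*Piecewise((a*atan(a*k) - log(a^2*k^2 + 1)/(2*k), Ne(k, 0)), (0, True))


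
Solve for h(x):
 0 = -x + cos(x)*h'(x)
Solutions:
 h(x) = C1 + Integral(x/cos(x), x)


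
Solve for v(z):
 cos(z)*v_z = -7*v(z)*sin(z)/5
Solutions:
 v(z) = C1*cos(z)^(7/5)


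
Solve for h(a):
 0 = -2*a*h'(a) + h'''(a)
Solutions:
 h(a) = C1 + Integral(C2*airyai(2^(1/3)*a) + C3*airybi(2^(1/3)*a), a)


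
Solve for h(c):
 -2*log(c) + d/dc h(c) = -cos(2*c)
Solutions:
 h(c) = C1 + 2*c*log(c) - 2*c - sin(2*c)/2


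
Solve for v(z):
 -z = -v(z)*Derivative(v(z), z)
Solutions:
 v(z) = -sqrt(C1 + z^2)
 v(z) = sqrt(C1 + z^2)


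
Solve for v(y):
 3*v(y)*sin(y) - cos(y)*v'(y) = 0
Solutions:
 v(y) = C1/cos(y)^3


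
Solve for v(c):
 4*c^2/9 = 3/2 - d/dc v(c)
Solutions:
 v(c) = C1 - 4*c^3/27 + 3*c/2


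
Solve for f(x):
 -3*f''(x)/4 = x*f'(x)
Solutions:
 f(x) = C1 + C2*erf(sqrt(6)*x/3)


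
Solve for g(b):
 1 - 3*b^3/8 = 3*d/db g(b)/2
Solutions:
 g(b) = C1 - b^4/16 + 2*b/3


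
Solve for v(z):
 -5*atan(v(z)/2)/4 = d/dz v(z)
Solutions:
 Integral(1/atan(_y/2), (_y, v(z))) = C1 - 5*z/4


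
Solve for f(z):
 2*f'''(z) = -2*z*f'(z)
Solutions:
 f(z) = C1 + Integral(C2*airyai(-z) + C3*airybi(-z), z)


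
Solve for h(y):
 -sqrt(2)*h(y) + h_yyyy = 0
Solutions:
 h(y) = C1*exp(-2^(1/8)*y) + C2*exp(2^(1/8)*y) + C3*sin(2^(1/8)*y) + C4*cos(2^(1/8)*y)


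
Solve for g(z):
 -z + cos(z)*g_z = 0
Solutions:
 g(z) = C1 + Integral(z/cos(z), z)


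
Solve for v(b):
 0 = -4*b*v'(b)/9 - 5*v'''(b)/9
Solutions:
 v(b) = C1 + Integral(C2*airyai(-10^(2/3)*b/5) + C3*airybi(-10^(2/3)*b/5), b)


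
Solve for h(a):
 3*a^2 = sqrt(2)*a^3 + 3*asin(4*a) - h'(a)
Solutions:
 h(a) = C1 + sqrt(2)*a^4/4 - a^3 + 3*a*asin(4*a) + 3*sqrt(1 - 16*a^2)/4
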